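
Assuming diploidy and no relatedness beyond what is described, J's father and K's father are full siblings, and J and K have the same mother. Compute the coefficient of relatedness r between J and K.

0.375

Independent pedigree routes through distinct common ancestors add.
J and K are related in two ways: first cousins through their fathers (r = 1/8) and half-sibs through their shared mother (r = 1/4).
r = 1/8 + 1/4 = 0.375.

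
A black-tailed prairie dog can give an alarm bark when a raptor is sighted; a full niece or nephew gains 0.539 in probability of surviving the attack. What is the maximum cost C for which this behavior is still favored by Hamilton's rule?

0.13475

r to a full niece or nephew = 1/4 (full aunt/uncle↔niece/nephew: two paths of length 3 through the shared grandparent pair: r = 2·(1/2)^3 = 1/4).
Hamilton's rule: n·r·B > C, so the trait is favored while C < n·r·B = 1·0.25·0.539 = 0.13475.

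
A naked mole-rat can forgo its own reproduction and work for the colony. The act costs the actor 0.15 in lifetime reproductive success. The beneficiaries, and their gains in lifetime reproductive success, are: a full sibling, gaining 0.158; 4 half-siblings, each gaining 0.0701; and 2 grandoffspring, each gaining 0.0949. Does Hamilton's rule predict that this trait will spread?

Yes

Hamilton's rule: the trait is favored when the sum of r·B over every recipient exceeds the actor's cost C.
r to a full sibling = 1/2 (full sibs share both parents — two paths of length 2: r = 2·(1/2)^2 = 1/2).
r to a half-sibling = 1/4 (half-sibs share one parent — one path of length 2: r = (1/2)^2 = 1/4).
r to a grandoffspring = 1/4 (two parent–offspring links: r = (1/2)^2 = 1/4).
Summing one r·B term per recipient: 1·0.5·0.158 + 4·0.25·0.0701 + 2·0.25·0.0949 = 0.19655.
0.19655 > 0.15: the indirect benefit exceeds the cost.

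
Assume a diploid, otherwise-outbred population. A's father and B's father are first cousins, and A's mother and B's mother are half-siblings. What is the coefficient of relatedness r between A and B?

0.09375

With two independent routes of shared ancestry, r is the sum of the two contributions.
A and B are related in two ways: second cousins through their fathers (r = 1/32) and half first cousins through their mothers (r = 1/16).
r = 1/32 + 1/16 = 0.09375.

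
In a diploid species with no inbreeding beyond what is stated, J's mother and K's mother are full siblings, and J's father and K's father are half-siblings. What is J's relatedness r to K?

Wright's path rule: contributions from independent ancestry routes add.
J and K are related in two ways: first cousins through their mothers (r = 1/8) and half first cousins through their fathers (r = 1/16).
r = 1/8 + 1/16 = 3/16 = 0.1875.

0.1875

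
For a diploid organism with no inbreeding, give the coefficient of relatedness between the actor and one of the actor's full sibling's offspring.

0.25

Each parent–offspring link contributes a factor of 1/2, and independent paths through distinct common ancestors add.
Full aunt/uncle↔niece/nephew: two paths of length 3 through the shared grandparent pair: r = 2·(1/2)^3 = 1/4.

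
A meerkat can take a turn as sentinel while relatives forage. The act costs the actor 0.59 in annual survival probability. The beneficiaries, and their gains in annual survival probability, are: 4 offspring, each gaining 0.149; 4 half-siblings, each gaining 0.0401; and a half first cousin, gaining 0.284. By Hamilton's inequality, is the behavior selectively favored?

No

Hamilton's rule: the trait is favored when the sum of r·B over every recipient exceeds the actor's cost C.
r to an offspring = 1/2 (one parent–offspring link: r = (1/2)^1 = 1/2).
r to a half-sibling = 1/4 (half-sibs share one parent — one path of length 2: r = (1/2)^2 = 1/4).
r to a half first cousin = 1/16 (half first cousins share one grandparent — one path of length 4: r = (1/2)^4 = 1/16).
Summing one r·B term per recipient: 4·0.5·0.149 + 4·0.25·0.0401 + 1·0.0625·0.284 = 0.35585.
0.35585 < 0.59: the indirect benefit is less than the cost.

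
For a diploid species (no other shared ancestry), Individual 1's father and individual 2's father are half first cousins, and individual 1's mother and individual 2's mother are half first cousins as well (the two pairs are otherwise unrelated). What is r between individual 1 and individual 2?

With two independent routes of shared ancestry, r is the sum of the two contributions.
Individual 1 and individual 2 are related in two ways: half second cousins through their fathers (r = 1/64) and half second cousins through their mothers (r = 1/64).
r = 1/64 + 1/64 = 1/32 = 0.03125.

0.03125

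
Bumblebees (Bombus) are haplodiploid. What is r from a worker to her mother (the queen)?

0.5

One meiotic link between diploid queen and diploid daughter: r = 1/2.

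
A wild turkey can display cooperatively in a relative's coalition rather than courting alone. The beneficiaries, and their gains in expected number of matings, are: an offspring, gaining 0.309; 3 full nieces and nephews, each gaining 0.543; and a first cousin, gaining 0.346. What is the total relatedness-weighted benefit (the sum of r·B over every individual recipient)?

0.605

r to an offspring = 1/2 (one parent–offspring link: r = (1/2)^1 = 1/2).
r to a full niece or nephew = 1/4 (full aunt/uncle↔niece/nephew: two paths of length 3 through the shared grandparent pair: r = 2·(1/2)^3 = 1/4).
r to a first cousin = 0.125 (first cousins share one grandparent pair — two paths of length 4: r = 2·(1/2)^4 = 1/8).
Summing one r·B term per recipient: 1·0.5·0.309 + 3·0.25·0.543 + 1·0.125·0.346 = 0.605.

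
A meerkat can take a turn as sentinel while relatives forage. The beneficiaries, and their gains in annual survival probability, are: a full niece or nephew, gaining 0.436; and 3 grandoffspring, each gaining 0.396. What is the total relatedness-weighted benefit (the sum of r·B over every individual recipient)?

r to a full niece or nephew = 0.25 (full aunt/uncle↔niece/nephew: two paths of length 3 through the shared grandparent pair: r = 2·(1/2)^3 = 1/4).
r to a grandoffspring = 1/4 (two parent–offspring links: r = (1/2)^2 = 1/4).
Summing one r·B term per recipient: 1·0.25·0.436 + 3·0.25·0.396 = 0.406.

0.406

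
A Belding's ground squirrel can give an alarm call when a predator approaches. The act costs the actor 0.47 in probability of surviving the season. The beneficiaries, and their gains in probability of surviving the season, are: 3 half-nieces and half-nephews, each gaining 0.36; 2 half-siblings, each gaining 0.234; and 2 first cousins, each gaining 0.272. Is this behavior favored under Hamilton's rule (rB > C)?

Hamilton's rule: the trait is favored when the sum of r·B over every recipient exceeds the actor's cost C.
r to a half-niece or half-nephew = 1/8 (half-aunt/uncle↔niece/nephew: one path of length 3: r = (1/2)^3 = 1/8).
r to a half-sibling = 1/4 (half-sibs share one parent — one path of length 2: r = (1/2)^2 = 1/4).
r to a first cousin = 0.125 (first cousins share one grandparent pair — two paths of length 4: r = 2·(1/2)^4 = 1/8).
Summing one r·B term per recipient: 3·0.125·0.36 + 2·0.25·0.234 + 2·0.125·0.272 = 0.32.
0.32 < 0.47: the indirect benefit is less than the cost.

No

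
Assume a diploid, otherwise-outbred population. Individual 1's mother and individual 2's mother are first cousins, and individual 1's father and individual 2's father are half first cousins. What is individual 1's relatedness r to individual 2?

0.046875

Independent pedigree routes through distinct common ancestors add.
Individual 1 and individual 2 are related in two ways: second cousins through their mothers (r = 1/32) and half second cousins through their fathers (r = 1/64).
r = 1/32 + 1/64 = 0.046875.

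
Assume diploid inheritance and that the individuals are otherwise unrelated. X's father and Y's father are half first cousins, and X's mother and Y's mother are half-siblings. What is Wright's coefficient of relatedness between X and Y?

0.078125

Independent pedigree routes through distinct common ancestors add.
X and Y are related in two ways: half second cousins through their fathers (r = 1/64) and half first cousins through their mothers (r = 1/16).
r = 1/64 + 1/16 = 0.078125.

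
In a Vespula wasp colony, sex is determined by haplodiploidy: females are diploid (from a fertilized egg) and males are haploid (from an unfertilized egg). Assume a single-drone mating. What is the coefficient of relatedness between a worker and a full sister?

0.75

Haplodiploid full sisters inherit their father's entire haploid genome identically (contributing 1/2) and on average half of their mother's contribution (1/2 · 1/2 = 1/4); r = 1/2 + 1/4 = 3/4.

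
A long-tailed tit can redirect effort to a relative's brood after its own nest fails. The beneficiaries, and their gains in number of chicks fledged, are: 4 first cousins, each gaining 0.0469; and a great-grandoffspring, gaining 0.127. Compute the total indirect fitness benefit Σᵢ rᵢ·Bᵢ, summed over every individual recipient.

0.039325

r to a first cousin = 1/8 (first cousins share one grandparent pair — two paths of length 4: r = 2·(1/2)^4 = 1/8).
r to a great-grandoffspring = 1/8 (three parent–offspring links: r = (1/2)^3 = 1/8).
Summing one r·B term per recipient: 4·0.125·0.0469 + 1·0.125·0.127 = 0.039325.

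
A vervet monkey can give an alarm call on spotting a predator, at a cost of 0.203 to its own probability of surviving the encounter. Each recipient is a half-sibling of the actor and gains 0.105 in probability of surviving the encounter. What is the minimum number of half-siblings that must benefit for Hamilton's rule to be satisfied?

8

r to a half-sibling = 0.25 (half-sibs share one parent — one path of length 2: r = (1/2)^2 = 1/4).
Hamilton's rule: n·r·B > C  ⇒  n > C/(r·B) = 0.203/(0.25·0.105) = 7.733.
The smallest integer exceeding 7.733 is 8.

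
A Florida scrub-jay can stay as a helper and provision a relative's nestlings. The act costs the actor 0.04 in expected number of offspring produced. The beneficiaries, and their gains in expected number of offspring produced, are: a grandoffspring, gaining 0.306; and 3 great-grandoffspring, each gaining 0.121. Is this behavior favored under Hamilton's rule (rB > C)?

Yes

Hamilton's rule: the trait is favored when the sum of r·B over every recipient exceeds the actor's cost C.
r to a grandoffspring = 1/4 (two parent–offspring links: r = (1/2)^2 = 1/4).
r to a great-grandoffspring = 0.125 (three parent–offspring links: r = (1/2)^3 = 1/8).
Summing one r·B term per recipient: 1·0.25·0.306 + 3·0.125·0.121 = 0.121875.
0.121875 > 0.04: the indirect benefit exceeds the cost.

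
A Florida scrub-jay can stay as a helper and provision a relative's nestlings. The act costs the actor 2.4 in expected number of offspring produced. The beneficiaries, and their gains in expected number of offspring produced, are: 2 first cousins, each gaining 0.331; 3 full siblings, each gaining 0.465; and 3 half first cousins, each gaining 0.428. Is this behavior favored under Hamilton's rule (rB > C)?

Hamilton's rule: the trait is favored when the sum of r·B over every recipient exceeds the actor's cost C.
r to a first cousin = 0.125 (first cousins share one grandparent pair — two paths of length 4: r = 2·(1/2)^4 = 1/8).
r to a full sibling = 1/2 (full sibs share both parents — two paths of length 2: r = 2·(1/2)^2 = 1/2).
r to a half first cousin = 0.0625 (half first cousins share one grandparent — one path of length 4: r = (1/2)^4 = 1/16).
Summing one r·B term per recipient: 2·0.125·0.331 + 3·0.5·0.465 + 3·0.0625·0.428 = 0.8605.
0.8605 < 2.4: the indirect benefit is less than the cost.

No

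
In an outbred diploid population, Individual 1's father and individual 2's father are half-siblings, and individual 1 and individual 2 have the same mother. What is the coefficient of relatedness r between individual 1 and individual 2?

With two independent routes of shared ancestry, r is the sum of the two contributions.
Individual 1 and individual 2 are related in two ways: half first cousins through their fathers (r = 1/16) and half-sibs through their shared mother (r = 1/4).
r = 1/16 + 1/4 = 0.3125.

0.3125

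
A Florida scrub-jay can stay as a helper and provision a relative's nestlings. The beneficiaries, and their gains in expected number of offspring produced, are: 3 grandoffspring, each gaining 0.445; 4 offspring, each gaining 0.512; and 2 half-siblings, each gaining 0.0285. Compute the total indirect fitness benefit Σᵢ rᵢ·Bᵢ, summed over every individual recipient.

r to a grandoffspring = 1/4 (two parent–offspring links: r = (1/2)^2 = 1/4).
r to an offspring = 0.5 (one parent–offspring link: r = (1/2)^1 = 1/2).
r to a half-sibling = 1/4 (half-sibs share one parent — one path of length 2: r = (1/2)^2 = 1/4).
Summing one r·B term per recipient: 3·0.25·0.445 + 4·0.5·0.512 + 2·0.25·0.0285 = 1.372.

1.372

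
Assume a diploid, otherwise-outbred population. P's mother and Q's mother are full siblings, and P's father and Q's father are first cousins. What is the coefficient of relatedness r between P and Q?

Relatedness sums over independent paths through distinct common ancestors.
P and Q are related in two ways: first cousins through their mothers (r = 1/8) and second cousins through their fathers (r = 1/32).
r = 1/8 + 1/32 = 0.15625.

0.15625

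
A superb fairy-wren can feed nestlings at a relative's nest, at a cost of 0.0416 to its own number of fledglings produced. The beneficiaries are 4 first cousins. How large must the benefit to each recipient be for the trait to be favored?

r to a first cousin = 0.125 (first cousins share one grandparent pair — two paths of length 4: r = 2·(1/2)^4 = 1/8).
Hamilton's rule with n recipients of equal r: n·r·B > C, so B > C/(n·r) = 0.0416/(4·0.125) = 0.0832.

0.0832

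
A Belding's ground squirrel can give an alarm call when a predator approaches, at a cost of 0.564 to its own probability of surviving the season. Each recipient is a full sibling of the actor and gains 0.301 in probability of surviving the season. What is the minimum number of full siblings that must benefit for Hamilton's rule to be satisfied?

4

r to a full sibling = 0.5 (full sibs share both parents — two paths of length 2: r = 2·(1/2)^2 = 1/2).
Hamilton's rule: n·r·B > C  ⇒  n > C/(r·B) = 0.564/(0.5·0.301) = 3.748.
The smallest integer exceeding 3.748 is 4.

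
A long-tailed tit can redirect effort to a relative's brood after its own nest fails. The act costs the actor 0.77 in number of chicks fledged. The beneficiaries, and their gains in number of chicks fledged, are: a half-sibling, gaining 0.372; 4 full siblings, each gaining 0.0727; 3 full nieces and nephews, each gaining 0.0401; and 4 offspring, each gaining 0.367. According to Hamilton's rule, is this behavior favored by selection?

Hamilton's rule: the trait is favored when the sum of r·B over every recipient exceeds the actor's cost C.
r to a half-sibling = 0.25 (half-sibs share one parent — one path of length 2: r = (1/2)^2 = 1/4).
r to a full sibling = 0.5 (full sibs share both parents — two paths of length 2: r = 2·(1/2)^2 = 1/2).
r to a full niece or nephew = 0.25 (full aunt/uncle↔niece/nephew: two paths of length 3 through the shared grandparent pair: r = 2·(1/2)^3 = 1/4).
r to an offspring = 0.5 (one parent–offspring link: r = (1/2)^1 = 1/2).
Summing one r·B term per recipient: 1·0.25·0.372 + 4·0.5·0.0727 + 3·0.25·0.0401 + 4·0.5·0.367 = 1.002475.
1.002475 > 0.77: the indirect benefit exceeds the cost.

Yes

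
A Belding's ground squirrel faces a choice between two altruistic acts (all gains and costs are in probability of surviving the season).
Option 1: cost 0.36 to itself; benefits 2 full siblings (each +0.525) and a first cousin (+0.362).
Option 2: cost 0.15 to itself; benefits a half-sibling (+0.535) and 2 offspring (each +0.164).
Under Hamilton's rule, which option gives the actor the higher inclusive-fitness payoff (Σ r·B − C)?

Option 1

Option 1: r to a full sibling = 0.5.
Option 1: r to a first cousin = 0.125.
Option 1: Σ r·B − C = (2·0.5·0.525 + 1·0.125·0.362) − 0.36 = 0.21025.
Option 2: r to a half-sibling = 0.25.
Option 2: r to an offspring = 0.5.
Option 2: Σ r·B − C = (1·0.25·0.535 + 2·0.5·0.164) − 0.15 = 0.14775.
Option 1 has the higher net inclusive-fitness payoff.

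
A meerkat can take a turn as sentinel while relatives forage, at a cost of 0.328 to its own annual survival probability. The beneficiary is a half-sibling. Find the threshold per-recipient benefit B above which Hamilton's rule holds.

1.312

r to a half-sibling = 1/4 (half-sibs share one parent — one path of length 2: r = (1/2)^2 = 1/4).
Hamilton's rule with n recipients of equal r: n·r·B > C, so B > C/(n·r) = 0.328/(1·0.25) = 1.312.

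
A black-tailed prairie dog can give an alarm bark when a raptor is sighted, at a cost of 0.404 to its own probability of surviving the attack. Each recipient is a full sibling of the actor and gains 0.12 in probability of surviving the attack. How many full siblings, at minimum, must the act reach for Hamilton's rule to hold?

r to a full sibling = 1/2 (full sibs share both parents — two paths of length 2: r = 2·(1/2)^2 = 1/2).
Hamilton's rule: n·r·B > C  ⇒  n > C/(r·B) = 0.404/(0.5·0.12) = 6.733.
The smallest integer exceeding 6.733 is 7.

7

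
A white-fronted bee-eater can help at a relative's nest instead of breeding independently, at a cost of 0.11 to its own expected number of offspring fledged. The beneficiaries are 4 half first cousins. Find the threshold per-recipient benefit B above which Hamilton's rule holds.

r to a half first cousin = 1/16 (half first cousins share one grandparent — one path of length 4: r = (1/2)^4 = 1/16).
Hamilton's rule with n recipients of equal r: n·r·B > C, so B > C/(n·r) = 0.11/(4·0.0625) = 0.44.

0.44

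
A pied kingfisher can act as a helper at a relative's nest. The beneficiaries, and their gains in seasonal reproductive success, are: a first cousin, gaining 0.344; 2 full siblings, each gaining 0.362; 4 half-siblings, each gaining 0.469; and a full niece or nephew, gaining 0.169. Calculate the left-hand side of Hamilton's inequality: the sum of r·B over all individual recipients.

0.91625

r to a first cousin = 1/8 (first cousins share one grandparent pair — two paths of length 4: r = 2·(1/2)^4 = 1/8).
r to a full sibling = 1/2 (full sibs share both parents — two paths of length 2: r = 2·(1/2)^2 = 1/2).
r to a half-sibling = 1/4 (half-sibs share one parent — one path of length 2: r = (1/2)^2 = 1/4).
r to a full niece or nephew = 1/4 (full aunt/uncle↔niece/nephew: two paths of length 3 through the shared grandparent pair: r = 2·(1/2)^3 = 1/4).
Summing one r·B term per recipient: 1·0.125·0.344 + 2·0.5·0.362 + 4·0.25·0.469 + 1·0.25·0.169 = 0.91625.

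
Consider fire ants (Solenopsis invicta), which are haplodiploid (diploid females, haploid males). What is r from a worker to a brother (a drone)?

Her haploid brother carries none of their father's genes and a random half of their mother's genome; that half matches the maternal half of her own genome with probability 1/2: r = 1/2 · 1/2 = 1/4.

0.25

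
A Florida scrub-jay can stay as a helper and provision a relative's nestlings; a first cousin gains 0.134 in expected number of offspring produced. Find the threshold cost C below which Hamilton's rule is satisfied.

r to a first cousin = 1/8 (first cousins share one grandparent pair — two paths of length 4: r = 2·(1/2)^4 = 1/8).
Hamilton's rule: n·r·B > C, so the trait is favored while C < n·r·B = 1·0.125·0.134 = 0.01675.

0.01675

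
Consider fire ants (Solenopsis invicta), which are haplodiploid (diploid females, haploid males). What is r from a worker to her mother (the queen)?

0.5

One meiotic link between diploid queen and diploid daughter: r = 1/2.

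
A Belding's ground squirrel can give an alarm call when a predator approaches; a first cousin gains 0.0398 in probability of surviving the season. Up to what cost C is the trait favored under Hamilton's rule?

r to a first cousin = 1/8 (first cousins share one grandparent pair — two paths of length 4: r = 2·(1/2)^4 = 1/8).
Hamilton's rule: n·r·B > C, so the trait is favored while C < n·r·B = 1·0.125·0.0398 = 0.004975.

0.004975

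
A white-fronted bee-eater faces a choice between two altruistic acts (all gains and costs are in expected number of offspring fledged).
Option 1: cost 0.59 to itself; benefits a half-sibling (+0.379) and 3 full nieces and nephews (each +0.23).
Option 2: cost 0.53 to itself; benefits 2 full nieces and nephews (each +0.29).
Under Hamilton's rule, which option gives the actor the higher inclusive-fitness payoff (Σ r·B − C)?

Option 1: r to a half-sibling = 0.25.
Option 1: r to a full niece or nephew = 0.25.
Option 1: Σ r·B − C = (1·0.25·0.379 + 3·0.25·0.23) − 0.59 = -0.32275.
Option 2: r to a full niece or nephew = 0.25.
Option 2: Σ r·B − C = (2·0.25·0.29) − 0.53 = -0.385.
Option 1 has the higher net inclusive-fitness payoff.

Option 1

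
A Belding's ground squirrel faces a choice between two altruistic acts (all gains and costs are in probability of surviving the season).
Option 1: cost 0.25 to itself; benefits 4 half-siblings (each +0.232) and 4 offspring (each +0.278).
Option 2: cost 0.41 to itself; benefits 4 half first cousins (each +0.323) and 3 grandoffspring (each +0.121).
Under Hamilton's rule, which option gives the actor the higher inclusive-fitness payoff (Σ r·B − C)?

Option 1

Option 1: r to a half-sibling = 0.25.
Option 1: r to an offspring = 0.5.
Option 1: Σ r·B − C = (4·0.25·0.232 + 4·0.5·0.278) − 0.25 = 0.538.
Option 2: r to a half first cousin = 0.0625.
Option 2: r to a grandoffspring = 0.25.
Option 2: Σ r·B − C = (4·0.0625·0.323 + 3·0.25·0.121) − 0.41 = -0.2385.
Option 1 has the higher net inclusive-fitness payoff.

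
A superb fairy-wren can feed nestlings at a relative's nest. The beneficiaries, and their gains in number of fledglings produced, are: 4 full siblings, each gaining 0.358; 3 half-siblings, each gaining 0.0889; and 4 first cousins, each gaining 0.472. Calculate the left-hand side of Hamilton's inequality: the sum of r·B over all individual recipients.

r to a full sibling = 1/2 (full sibs share both parents — two paths of length 2: r = 2·(1/2)^2 = 1/2).
r to a half-sibling = 1/4 (half-sibs share one parent — one path of length 2: r = (1/2)^2 = 1/4).
r to a first cousin = 0.125 (first cousins share one grandparent pair — two paths of length 4: r = 2·(1/2)^4 = 1/8).
Summing one r·B term per recipient: 4·0.5·0.358 + 3·0.25·0.0889 + 4·0.125·0.472 = 1.018675.

1.018675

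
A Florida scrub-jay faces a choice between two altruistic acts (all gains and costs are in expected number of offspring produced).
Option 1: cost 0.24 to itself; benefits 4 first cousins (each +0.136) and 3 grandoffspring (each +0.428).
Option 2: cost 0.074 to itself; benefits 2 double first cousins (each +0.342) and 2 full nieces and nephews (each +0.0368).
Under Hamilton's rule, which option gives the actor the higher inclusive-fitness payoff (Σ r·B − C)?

Option 1: r to a first cousin = 0.125.
Option 1: r to a grandoffspring = 0.25.
Option 1: Σ r·B − C = (4·0.125·0.136 + 3·0.25·0.428) − 0.24 = 0.149.
Option 2: r to a double first cousin = 0.25.
Option 2: r to a full niece or nephew = 0.25.
Option 2: Σ r·B − C = (2·0.25·0.342 + 2·0.25·0.0368) − 0.074 = 0.1154.
Option 1 has the higher net inclusive-fitness payoff.

Option 1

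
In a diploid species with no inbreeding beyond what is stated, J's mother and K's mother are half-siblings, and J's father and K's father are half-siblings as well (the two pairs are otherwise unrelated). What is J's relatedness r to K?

Independent pedigree routes through distinct common ancestors add.
J and K are related in two ways: half first cousins through their mothers (r = 1/16) and half first cousins through their fathers (r = 1/16).
r = 1/16 + 1/16 = 1/8 = 0.125.

0.125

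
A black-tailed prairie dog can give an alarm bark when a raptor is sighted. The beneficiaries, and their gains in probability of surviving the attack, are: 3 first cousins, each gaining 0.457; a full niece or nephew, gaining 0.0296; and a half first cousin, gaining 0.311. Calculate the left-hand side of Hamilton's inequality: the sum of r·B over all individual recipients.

0.1982125

r to a first cousin = 0.125 (first cousins share one grandparent pair — two paths of length 4: r = 2·(1/2)^4 = 1/8).
r to a full niece or nephew = 0.25 (full aunt/uncle↔niece/nephew: two paths of length 3 through the shared grandparent pair: r = 2·(1/2)^3 = 1/4).
r to a half first cousin = 0.0625 (half first cousins share one grandparent — one path of length 4: r = (1/2)^4 = 1/16).
Summing one r·B term per recipient: 3·0.125·0.457 + 1·0.25·0.0296 + 1·0.0625·0.311 = 0.1982125.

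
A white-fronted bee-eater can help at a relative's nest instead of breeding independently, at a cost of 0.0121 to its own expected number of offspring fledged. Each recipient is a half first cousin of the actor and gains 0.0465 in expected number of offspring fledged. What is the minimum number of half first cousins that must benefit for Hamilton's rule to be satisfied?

r to a half first cousin = 1/16 (half first cousins share one grandparent — one path of length 4: r = (1/2)^4 = 1/16).
Hamilton's rule: n·r·B > C  ⇒  n > C/(r·B) = 0.0121/(0.0625·0.0465) = 4.163.
The smallest integer exceeding 4.163 is 5.

5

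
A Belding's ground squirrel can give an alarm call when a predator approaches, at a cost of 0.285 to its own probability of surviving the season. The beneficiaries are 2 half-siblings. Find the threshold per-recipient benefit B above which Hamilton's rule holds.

r to a half-sibling = 1/4 (half-sibs share one parent — one path of length 2: r = (1/2)^2 = 1/4).
Hamilton's rule with n recipients of equal r: n·r·B > C, so B > C/(n·r) = 0.285/(2·0.25) = 0.57.

0.57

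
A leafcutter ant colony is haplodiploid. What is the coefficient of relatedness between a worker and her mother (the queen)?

One meiotic link between diploid queen and diploid daughter: r = 1/2.

0.5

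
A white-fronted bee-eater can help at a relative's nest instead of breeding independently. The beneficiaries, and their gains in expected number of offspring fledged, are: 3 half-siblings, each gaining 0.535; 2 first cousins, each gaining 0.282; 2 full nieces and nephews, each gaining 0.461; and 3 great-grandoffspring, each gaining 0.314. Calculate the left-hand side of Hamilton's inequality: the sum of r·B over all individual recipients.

r to a half-sibling = 1/4 (half-sibs share one parent — one path of length 2: r = (1/2)^2 = 1/4).
r to a first cousin = 1/8 (first cousins share one grandparent pair — two paths of length 4: r = 2·(1/2)^4 = 1/8).
r to a full niece or nephew = 1/4 (full aunt/uncle↔niece/nephew: two paths of length 3 through the shared grandparent pair: r = 2·(1/2)^3 = 1/4).
r to a great-grandoffspring = 1/8 (three parent–offspring links: r = (1/2)^3 = 1/8).
Summing one r·B term per recipient: 3·0.25·0.535 + 2·0.125·0.282 + 2·0.25·0.461 + 3·0.125·0.314 = 0.82.

0.82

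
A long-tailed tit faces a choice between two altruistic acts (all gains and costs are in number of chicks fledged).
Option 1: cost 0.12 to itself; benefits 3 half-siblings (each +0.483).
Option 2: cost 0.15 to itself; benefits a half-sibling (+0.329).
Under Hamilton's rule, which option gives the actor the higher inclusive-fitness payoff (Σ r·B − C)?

Option 1: r to a half-sibling = 0.25.
Option 1: Σ r·B − C = (3·0.25·0.483) − 0.12 = 0.24225.
Option 2: r to a half-sibling = 0.25.
Option 2: Σ r·B − C = (1·0.25·0.329) − 0.15 = -0.06775.
Option 1 has the higher net inclusive-fitness payoff.

Option 1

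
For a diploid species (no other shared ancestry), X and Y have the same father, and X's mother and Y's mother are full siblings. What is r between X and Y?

0.375

With two independent routes of shared ancestry, r is the sum of the two contributions.
X and Y are related in two ways: half-sibs through their shared father (r = 1/4) and first cousins through their mothers (r = 1/8).
r = 1/4 + 1/8 = 0.375.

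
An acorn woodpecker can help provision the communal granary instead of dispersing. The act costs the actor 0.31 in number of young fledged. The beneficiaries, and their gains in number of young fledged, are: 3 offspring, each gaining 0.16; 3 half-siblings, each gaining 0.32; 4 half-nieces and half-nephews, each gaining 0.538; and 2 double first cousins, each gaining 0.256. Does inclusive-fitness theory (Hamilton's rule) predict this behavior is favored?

Yes

Hamilton's rule: the trait is favored when the sum of r·B over every recipient exceeds the actor's cost C.
r to an offspring = 0.5 (one parent–offspring link: r = (1/2)^1 = 1/2).
r to a half-sibling = 0.25 (half-sibs share one parent — one path of length 2: r = (1/2)^2 = 1/4).
r to a half-niece or half-nephew = 0.125 (half-aunt/uncle↔niece/nephew: one path of length 3: r = (1/2)^3 = 1/8).
r to a double first cousin = 1/4 (double first cousins share both grandparent pairs — four paths of length 4: r = 4·(1/2)^4 = 1/4).
Summing one r·B term per recipient: 3·0.5·0.16 + 3·0.25·0.32 + 4·0.125·0.538 + 2·0.25·0.256 = 0.877.
0.877 > 0.31: the indirect benefit exceeds the cost.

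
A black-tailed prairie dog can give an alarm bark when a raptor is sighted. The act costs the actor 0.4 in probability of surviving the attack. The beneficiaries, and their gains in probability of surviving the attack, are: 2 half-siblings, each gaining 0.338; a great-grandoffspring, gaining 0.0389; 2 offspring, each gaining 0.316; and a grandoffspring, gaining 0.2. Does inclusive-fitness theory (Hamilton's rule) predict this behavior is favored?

Hamilton's rule: the trait is favored when the sum of r·B over every recipient exceeds the actor's cost C.
r to a half-sibling = 0.25 (half-sibs share one parent — one path of length 2: r = (1/2)^2 = 1/4).
r to a great-grandoffspring = 1/8 (three parent–offspring links: r = (1/2)^3 = 1/8).
r to an offspring = 1/2 (one parent–offspring link: r = (1/2)^1 = 1/2).
r to a grandoffspring = 1/4 (two parent–offspring links: r = (1/2)^2 = 1/4).
Summing one r·B term per recipient: 2·0.25·0.338 + 1·0.125·0.0389 + 2·0.5·0.316 + 1·0.25·0.2 = 0.5398625.
0.5398625 > 0.4: the indirect benefit exceeds the cost.

Yes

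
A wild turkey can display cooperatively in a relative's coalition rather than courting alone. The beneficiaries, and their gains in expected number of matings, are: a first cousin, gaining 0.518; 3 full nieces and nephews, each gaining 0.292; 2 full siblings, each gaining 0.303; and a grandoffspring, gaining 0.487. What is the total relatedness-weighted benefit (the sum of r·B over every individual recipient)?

0.7085

r to a first cousin = 0.125 (first cousins share one grandparent pair — two paths of length 4: r = 2·(1/2)^4 = 1/8).
r to a full niece or nephew = 0.25 (full aunt/uncle↔niece/nephew: two paths of length 3 through the shared grandparent pair: r = 2·(1/2)^3 = 1/4).
r to a full sibling = 1/2 (full sibs share both parents — two paths of length 2: r = 2·(1/2)^2 = 1/2).
r to a grandoffspring = 1/4 (two parent–offspring links: r = (1/2)^2 = 1/4).
Summing one r·B term per recipient: 1·0.125·0.518 + 3·0.25·0.292 + 2·0.5·0.303 + 1·0.25·0.487 = 0.7085.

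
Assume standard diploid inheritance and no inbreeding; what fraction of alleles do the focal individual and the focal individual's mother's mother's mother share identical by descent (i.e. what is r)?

Each parent–offspring link contributes a factor of 1/2, and independent paths through distinct common ancestors add.
Three parent–offspring links: r = (1/2)^3 = 1/8.

0.125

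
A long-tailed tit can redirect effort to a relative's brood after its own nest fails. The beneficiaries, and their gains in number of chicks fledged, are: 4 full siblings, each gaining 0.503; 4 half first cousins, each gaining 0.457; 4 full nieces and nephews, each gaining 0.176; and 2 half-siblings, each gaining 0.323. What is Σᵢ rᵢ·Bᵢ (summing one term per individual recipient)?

r to a full sibling = 1/2 (full sibs share both parents — two paths of length 2: r = 2·(1/2)^2 = 1/2).
r to a half first cousin = 0.0625 (half first cousins share one grandparent — one path of length 4: r = (1/2)^4 = 1/16).
r to a full niece or nephew = 0.25 (full aunt/uncle↔niece/nephew: two paths of length 3 through the shared grandparent pair: r = 2·(1/2)^3 = 1/4).
r to a half-sibling = 0.25 (half-sibs share one parent — one path of length 2: r = (1/2)^2 = 1/4).
Summing one r·B term per recipient: 4·0.5·0.503 + 4·0.0625·0.457 + 4·0.25·0.176 + 2·0.25·0.323 = 1.45775.

1.45775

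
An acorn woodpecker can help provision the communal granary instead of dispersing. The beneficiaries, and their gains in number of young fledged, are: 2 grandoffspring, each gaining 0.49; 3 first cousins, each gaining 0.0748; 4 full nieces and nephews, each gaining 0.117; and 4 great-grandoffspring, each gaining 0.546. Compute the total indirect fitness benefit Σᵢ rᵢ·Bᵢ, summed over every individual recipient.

0.66305

r to a grandoffspring = 1/4 (two parent–offspring links: r = (1/2)^2 = 1/4).
r to a first cousin = 1/8 (first cousins share one grandparent pair — two paths of length 4: r = 2·(1/2)^4 = 1/8).
r to a full niece or nephew = 1/4 (full aunt/uncle↔niece/nephew: two paths of length 3 through the shared grandparent pair: r = 2·(1/2)^3 = 1/4).
r to a great-grandoffspring = 1/8 (three parent–offspring links: r = (1/2)^3 = 1/8).
Summing one r·B term per recipient: 2·0.25·0.49 + 3·0.125·0.0748 + 4·0.25·0.117 + 4·0.125·0.546 = 0.66305.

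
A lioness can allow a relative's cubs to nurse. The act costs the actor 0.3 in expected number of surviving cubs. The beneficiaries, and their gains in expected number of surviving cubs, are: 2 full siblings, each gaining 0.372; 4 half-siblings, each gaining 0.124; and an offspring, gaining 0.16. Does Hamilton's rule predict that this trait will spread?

Hamilton's rule: the trait is favored when the sum of r·B over every recipient exceeds the actor's cost C.
r to a full sibling = 0.5 (full sibs share both parents — two paths of length 2: r = 2·(1/2)^2 = 1/2).
r to a half-sibling = 1/4 (half-sibs share one parent — one path of length 2: r = (1/2)^2 = 1/4).
r to an offspring = 1/2 (one parent–offspring link: r = (1/2)^1 = 1/2).
Summing one r·B term per recipient: 2·0.5·0.372 + 4·0.25·0.124 + 1·0.5·0.16 = 0.576.
0.576 > 0.3: the indirect benefit exceeds the cost.

Yes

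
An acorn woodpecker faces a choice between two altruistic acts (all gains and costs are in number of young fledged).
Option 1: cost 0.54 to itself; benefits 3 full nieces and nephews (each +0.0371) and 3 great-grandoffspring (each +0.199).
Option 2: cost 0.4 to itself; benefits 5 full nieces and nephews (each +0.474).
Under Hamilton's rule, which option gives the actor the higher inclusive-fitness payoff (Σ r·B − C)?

Option 1: r to a full niece or nephew = 0.25.
Option 1: r to a great-grandoffspring = 0.125.
Option 1: Σ r·B − C = (3·0.25·0.0371 + 3·0.125·0.199) − 0.54 = -0.43755.
Option 2: r to a full niece or nephew = 0.25.
Option 2: Σ r·B − C = (5·0.25·0.474) − 0.4 = 0.1925.
Option 2 has the higher net inclusive-fitness payoff.

Option 2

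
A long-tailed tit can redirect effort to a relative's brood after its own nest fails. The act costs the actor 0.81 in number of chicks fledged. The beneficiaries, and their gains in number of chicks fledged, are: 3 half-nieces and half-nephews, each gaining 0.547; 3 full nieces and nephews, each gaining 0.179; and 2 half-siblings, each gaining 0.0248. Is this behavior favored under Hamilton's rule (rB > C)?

Hamilton's rule: the trait is favored when the sum of r·B over every recipient exceeds the actor's cost C.
r to a half-niece or half-nephew = 1/8 (half-aunt/uncle↔niece/nephew: one path of length 3: r = (1/2)^3 = 1/8).
r to a full niece or nephew = 0.25 (full aunt/uncle↔niece/nephew: two paths of length 3 through the shared grandparent pair: r = 2·(1/2)^3 = 1/4).
r to a half-sibling = 1/4 (half-sibs share one parent — one path of length 2: r = (1/2)^2 = 1/4).
Summing one r·B term per recipient: 3·0.125·0.547 + 3·0.25·0.179 + 2·0.25·0.0248 = 0.351775.
0.351775 < 0.81: the indirect benefit is less than the cost.

No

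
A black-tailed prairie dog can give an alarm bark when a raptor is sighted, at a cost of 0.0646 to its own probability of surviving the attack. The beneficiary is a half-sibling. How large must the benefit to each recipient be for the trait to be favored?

r to a half-sibling = 0.25 (half-sibs share one parent — one path of length 2: r = (1/2)^2 = 1/4).
Hamilton's rule with n recipients of equal r: n·r·B > C, so B > C/(n·r) = 0.0646/(1·0.25) = 0.2584.

0.2584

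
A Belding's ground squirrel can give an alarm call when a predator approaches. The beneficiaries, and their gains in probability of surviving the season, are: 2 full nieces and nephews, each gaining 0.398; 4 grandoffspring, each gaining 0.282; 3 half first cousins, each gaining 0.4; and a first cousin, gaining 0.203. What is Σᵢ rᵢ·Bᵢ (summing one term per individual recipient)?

r to a full niece or nephew = 0.25 (full aunt/uncle↔niece/nephew: two paths of length 3 through the shared grandparent pair: r = 2·(1/2)^3 = 1/4).
r to a grandoffspring = 0.25 (two parent–offspring links: r = (1/2)^2 = 1/4).
r to a half first cousin = 1/16 (half first cousins share one grandparent — one path of length 4: r = (1/2)^4 = 1/16).
r to a first cousin = 1/8 (first cousins share one grandparent pair — two paths of length 4: r = 2·(1/2)^4 = 1/8).
Summing one r·B term per recipient: 2·0.25·0.398 + 4·0.25·0.282 + 3·0.0625·0.4 + 1·0.125·0.203 = 0.581375.

0.581375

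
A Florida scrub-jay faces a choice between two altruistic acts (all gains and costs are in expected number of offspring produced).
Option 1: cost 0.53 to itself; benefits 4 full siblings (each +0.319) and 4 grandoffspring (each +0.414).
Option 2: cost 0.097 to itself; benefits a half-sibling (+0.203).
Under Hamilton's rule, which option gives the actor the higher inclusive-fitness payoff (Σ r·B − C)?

Option 1: r to a full sibling = 0.5.
Option 1: r to a grandoffspring = 0.25.
Option 1: Σ r·B − C = (4·0.5·0.319 + 4·0.25·0.414) − 0.53 = 0.522.
Option 2: r to a half-sibling = 0.25.
Option 2: Σ r·B − C = (1·0.25·0.203) − 0.097 = -0.04625.
Option 1 has the higher net inclusive-fitness payoff.

Option 1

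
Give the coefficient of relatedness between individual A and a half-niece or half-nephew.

Each parent–offspring link contributes a factor of 1/2, and independent paths through distinct common ancestors add.
Half-aunt/uncle↔niece/nephew: one path of length 3: r = (1/2)^3 = 1/8.

0.125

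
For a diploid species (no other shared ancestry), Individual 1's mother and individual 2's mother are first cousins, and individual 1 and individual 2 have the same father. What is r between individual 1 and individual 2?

0.28125

Relatedness sums over independent paths through distinct common ancestors.
Individual 1 and individual 2 are related in two ways: second cousins through their mothers (r = 1/32) and half-sibs through their shared father (r = 1/4).
r = 1/32 + 1/4 = 9/32 = 0.28125.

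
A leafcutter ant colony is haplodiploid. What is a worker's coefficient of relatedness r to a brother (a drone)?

Her haploid brother carries none of their father's genes and a random half of their mother's genome; that half matches the maternal half of her own genome with probability 1/2: r = 1/2 · 1/2 = 1/4.

0.25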